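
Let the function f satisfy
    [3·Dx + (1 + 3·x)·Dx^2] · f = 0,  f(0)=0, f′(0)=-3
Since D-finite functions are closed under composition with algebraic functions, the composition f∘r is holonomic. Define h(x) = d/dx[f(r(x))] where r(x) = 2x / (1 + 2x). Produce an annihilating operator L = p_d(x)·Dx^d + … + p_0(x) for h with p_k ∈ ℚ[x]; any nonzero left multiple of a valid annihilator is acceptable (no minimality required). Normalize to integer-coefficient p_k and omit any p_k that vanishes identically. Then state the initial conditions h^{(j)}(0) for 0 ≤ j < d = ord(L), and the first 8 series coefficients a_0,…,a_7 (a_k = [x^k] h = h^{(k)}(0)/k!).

L = (10 + 32·x) + (1 + 10·x + 16·x^2)·Dx  (order 1).
h: a_k = -6, 60, -504, 4080, -32736, 262080, -2097024, 16776960, …
ICs: h(0) = -6.

f: a_k = 0, -3, 9/2, -9, 81/4, -243/5, 243/2, -2187/7, …
h₀=f(r): pull back L_f along r ⇒ L₀.
h₀' ⇒ L via d/dx closure of L₀.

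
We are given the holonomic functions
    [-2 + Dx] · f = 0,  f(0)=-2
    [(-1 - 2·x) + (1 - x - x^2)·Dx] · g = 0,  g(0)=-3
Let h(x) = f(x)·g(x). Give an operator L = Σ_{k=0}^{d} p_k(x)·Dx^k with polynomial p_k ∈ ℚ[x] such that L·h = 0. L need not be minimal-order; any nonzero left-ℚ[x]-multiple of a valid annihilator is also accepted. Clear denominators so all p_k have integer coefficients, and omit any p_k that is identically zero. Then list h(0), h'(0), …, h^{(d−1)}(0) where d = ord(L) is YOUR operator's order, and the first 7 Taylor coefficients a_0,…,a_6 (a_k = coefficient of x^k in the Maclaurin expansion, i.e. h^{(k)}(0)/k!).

L = (3 - 2·x^2) + (-1 + x + x^2)·Dx  (order 1).
h: a_k = 6, 18, 36, 62, 102, 828/5, 4022/15, …
ICs: h(0) = 6.

f: a_k = -2, -4, -4, -8/3, -4/3, -8/15, -8/45, …
g: a_k = -3, -3, -6, -9, -15, -24, -39, …
Product ⇒ symmetric product L₀, ord ≤ 1.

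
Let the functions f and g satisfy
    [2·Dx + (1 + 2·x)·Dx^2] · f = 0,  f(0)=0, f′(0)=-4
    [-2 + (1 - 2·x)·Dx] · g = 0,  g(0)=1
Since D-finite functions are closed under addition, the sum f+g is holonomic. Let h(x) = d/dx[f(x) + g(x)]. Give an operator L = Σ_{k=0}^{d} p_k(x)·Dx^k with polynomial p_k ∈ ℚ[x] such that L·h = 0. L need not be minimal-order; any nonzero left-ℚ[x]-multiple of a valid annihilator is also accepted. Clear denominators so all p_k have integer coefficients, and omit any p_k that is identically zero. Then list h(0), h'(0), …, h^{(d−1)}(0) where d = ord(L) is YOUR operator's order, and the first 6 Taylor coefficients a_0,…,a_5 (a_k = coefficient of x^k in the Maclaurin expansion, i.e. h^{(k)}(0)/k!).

L = (-40 - 16·x) + (-8 - 64·x - 32·x^2)·Dx + (3 + 2·x - 12·x^2 - 8·x^3)·Dx^2  (order 2).
h: a_k = -2, 16, 8, 96, 96, 512, …
ICs: h(0) = -2, h′(0) = 16.

f: a_k = 0, -4, 4, -16/3, 8, -64/5, …
g: a_k = 1, 2, 4, 8, 16, 32, …
h₀=f+g: left-lcm gives L₀, ord ≤ 3.
Derive L from L₀ (diff closure).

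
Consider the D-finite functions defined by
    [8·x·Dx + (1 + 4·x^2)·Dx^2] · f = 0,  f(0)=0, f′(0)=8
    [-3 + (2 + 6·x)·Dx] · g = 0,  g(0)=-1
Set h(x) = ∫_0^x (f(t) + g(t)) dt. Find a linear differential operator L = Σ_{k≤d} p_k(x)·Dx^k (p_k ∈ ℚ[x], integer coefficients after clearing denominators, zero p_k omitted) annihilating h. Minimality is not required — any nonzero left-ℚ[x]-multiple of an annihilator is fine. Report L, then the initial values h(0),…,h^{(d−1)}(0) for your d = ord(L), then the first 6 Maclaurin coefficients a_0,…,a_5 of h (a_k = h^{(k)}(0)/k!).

L = (-48 - 360·x + 576·x^2 + 864·x^3)·Dx^2 + (-59 - 192·x - 120·x^2 + 2304·x^3 + 3024·x^4)·Dx^3 + (-6 + 14·x + 144·x^2 + 272·x^3 + 672·x^4 + 864·x^5)·Dx^4  (order 4).
h: a_k = 0, -1, 13/4, 3/8, -593/192, 81/128, …
ICs: h(0) = 0, h′(0) = -1, h′′(0) = 13/2, h′′′(0) = 9/4.

f: a_k = 0, 8, 0, -32/3, 0, 128/5, …
g: a_k = -1, -3/2, 9/8, -27/16, 405/128, -1701/256, …
Weyl lclm of L_f,L_g ⇒ L₀ (ord ≤ 3).
Integrate: L := L₀·Dx.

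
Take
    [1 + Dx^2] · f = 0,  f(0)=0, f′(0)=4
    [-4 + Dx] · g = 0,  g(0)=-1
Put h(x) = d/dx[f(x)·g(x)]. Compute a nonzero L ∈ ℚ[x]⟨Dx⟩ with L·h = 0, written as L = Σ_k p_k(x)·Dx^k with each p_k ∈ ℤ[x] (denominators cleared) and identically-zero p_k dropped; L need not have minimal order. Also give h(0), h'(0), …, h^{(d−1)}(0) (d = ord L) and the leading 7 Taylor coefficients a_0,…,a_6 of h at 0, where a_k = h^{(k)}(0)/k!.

L = 17 - 8·Dx + Dx^2  (order 2).
h: a_k = -4, -32, -94, -160, -1121/6, -2444/15, -20047/180, …
ICs: h(0) = -4, h′(0) = -32.

f: a_k = 0, 4, 0, -2/3, 0, 1/30, 0, …
g: a_k = -1, -4, -8, -32/3, -32/3, -128/15, -256/45, …
Product ⇒ symmetric product L₀, ord ≤ 2.
h₀' ⇒ L via d/dx closure of L₀.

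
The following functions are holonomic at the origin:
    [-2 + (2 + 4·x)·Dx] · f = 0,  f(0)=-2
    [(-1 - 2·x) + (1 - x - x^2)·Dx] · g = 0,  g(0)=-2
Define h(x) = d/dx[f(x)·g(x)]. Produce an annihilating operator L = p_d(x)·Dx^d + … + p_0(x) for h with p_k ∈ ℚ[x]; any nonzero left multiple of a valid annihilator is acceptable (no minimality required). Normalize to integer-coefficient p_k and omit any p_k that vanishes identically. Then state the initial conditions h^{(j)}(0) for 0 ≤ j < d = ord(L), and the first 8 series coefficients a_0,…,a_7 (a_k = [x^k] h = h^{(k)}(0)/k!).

L = (5 + 30·x + 45·x^2 + 30·x^3 + 15·x^4) + (-2 - 5·x + 10·x^3 + 15·x^4 + 6·x^5)·Dx  (order 1).
h: a_k = 8, 20, 60, 110, 255, 879/2, 1855/2, 6155/4, …
ICs: h(0) = 8.

f: a_k = -2, -2, 1, -1, 5/4, -7/4, 21/8, -33/8, …
g: a_k = -2, -2, -4, -6, -10, -16, -26, -42, …
Sym-product of L_f,L_g gives L₀ (≤ ord 1).
Differentiate: ansatz ord ≤ ord L₀ ⇒ L.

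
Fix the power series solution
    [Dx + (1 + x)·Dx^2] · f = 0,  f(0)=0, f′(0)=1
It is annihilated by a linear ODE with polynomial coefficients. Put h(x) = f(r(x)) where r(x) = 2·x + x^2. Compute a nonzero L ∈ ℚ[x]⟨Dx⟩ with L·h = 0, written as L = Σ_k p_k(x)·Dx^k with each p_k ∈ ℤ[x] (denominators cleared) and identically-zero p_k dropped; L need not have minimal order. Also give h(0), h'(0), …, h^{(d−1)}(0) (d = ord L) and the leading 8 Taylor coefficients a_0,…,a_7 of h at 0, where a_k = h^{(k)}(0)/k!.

L = Dx + (1 + x)·Dx^2  (order 2).
h: a_k = 0, 2, -1, 2/3, -1/2, 2/5, -1/3, 2/7, …
ICs: h(0) = 0, h′(0) = 2.

f: a_k = 0, 1, -1/2, 1/3, -1/4, 1/5, -1/6, 1/7, …
h₀=f(r): pull back L_f along r ⇒ L₀.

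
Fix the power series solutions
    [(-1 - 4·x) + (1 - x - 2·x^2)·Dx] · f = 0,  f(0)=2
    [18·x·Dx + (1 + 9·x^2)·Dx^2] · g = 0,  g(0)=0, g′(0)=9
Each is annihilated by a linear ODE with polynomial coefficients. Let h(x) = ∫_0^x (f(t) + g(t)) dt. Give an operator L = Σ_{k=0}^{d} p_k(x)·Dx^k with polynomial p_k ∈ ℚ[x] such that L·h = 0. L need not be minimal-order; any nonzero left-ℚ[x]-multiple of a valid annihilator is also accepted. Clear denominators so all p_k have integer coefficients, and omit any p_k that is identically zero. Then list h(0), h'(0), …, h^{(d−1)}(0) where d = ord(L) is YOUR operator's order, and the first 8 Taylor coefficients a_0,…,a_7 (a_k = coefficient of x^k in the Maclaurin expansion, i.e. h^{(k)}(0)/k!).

f: a_k = 2, 2, 6, 10, 22, 42, 86, 170, …
g: a_k = 0, 9, 0, -27, 0, 729/5, 0, -6561/7, …
Weyl lclm of L_f,L_g ⇒ L₀ (ord ≤ 3).
Integrate: L := L₀·Dx.
L = (-18 + 72·x + 918·x^2 + 1872·x^3 + 4608·x^4 + 1296·x^6)·Dx^2 + (8 + 30·x + 278·x^3 + 1788·x^4 + 3216·x^5 + 324·x^6 + 1296·x^7)·Dx^3 + (-1 - 4·x - 24·x^2 - 4·x^3 - 103·x^4 + 300·x^5 + 312·x^6 + 108·x^7 + 216·x^8)·Dx^4  (order 4).
h: a_k = 0, 2, 11/2, 2, -17/4, 22/5, 313/10, 86/7, …
ICs: h(0) = 0, h′(0) = 2, h′′(0) = 11, h′′′(0) = 12.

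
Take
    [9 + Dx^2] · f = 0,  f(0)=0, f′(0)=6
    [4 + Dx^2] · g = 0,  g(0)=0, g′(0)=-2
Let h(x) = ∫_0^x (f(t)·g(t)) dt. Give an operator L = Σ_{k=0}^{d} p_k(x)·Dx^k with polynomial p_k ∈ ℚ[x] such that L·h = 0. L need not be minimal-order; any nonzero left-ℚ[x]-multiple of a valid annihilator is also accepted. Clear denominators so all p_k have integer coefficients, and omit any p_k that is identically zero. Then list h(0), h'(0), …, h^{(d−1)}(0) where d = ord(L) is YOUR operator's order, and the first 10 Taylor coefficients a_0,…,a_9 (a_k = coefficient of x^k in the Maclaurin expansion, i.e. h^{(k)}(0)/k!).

f: a_k = 0, 6, 0, -9, 0, 81/20, 0, -243/280, 0, 243/2240, …
g: a_k = 0, -2, 0, 4/3, 0, -4/15, 0, 8/315, 0, -4/2835, …
f·g: L₀ = L_f ⊗_s L_g, ord ≤ 2·2.
h=∫₀ˣh₀: take L = L₀·Dx.
L = 25·Dx + 26·Dx^3 + Dx^5  (order 5).
h: a_k = 0, 0, 0, -4, 0, 26/5, 0, -31/10, 0, 4069/3780, …
ICs: h(0) = 0, h′(0) = 0, h′′(0) = 0, h′′′(0) = -24, h′′′′(0) = 0.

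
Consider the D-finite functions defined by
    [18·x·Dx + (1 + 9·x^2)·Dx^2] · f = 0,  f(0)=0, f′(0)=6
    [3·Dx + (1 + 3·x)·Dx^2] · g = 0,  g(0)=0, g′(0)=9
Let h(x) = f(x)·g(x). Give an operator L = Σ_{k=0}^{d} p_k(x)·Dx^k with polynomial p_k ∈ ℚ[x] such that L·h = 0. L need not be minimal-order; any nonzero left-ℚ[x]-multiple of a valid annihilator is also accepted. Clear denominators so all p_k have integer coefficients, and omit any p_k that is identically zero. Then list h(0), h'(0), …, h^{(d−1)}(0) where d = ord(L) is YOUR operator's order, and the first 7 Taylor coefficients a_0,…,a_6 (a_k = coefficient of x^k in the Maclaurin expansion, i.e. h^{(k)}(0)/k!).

L = (648 + 3564·x + 19440·x^2 + 113724·x^3 + 262440·x^4 + 341172·x^5 + 236196·x^7)·Dx + (162 + 3348·x + 24948·x^2 + 117612·x^3 + 396576·x^4 + 813564·x^5 + 918540·x^6 + 236196·x^7 + 826686·x^8)·Dx^2 + (36 + 576·x + 5184·x^2 + 25272·x^3 + 87480·x^4 + 227448·x^5 + 419904·x^6 + 472392·x^7 + 236196·x^8 + 472392·x^9)·Dx^3 + (5 + 54·x + 333·x^2 + 1512·x^3 + 5346·x^4 + 14580·x^5 + 30618·x^6 + 52488·x^7 + 59049·x^8 + 39366·x^9 + 59049·x^10)·Dx^4  (order 4).
h: a_k = 0, 0, 54, -81, 0, -243/2, 6318/5, …
ICs: h(0) = 0, h′(0) = 0, h′′(0) = 108, h′′′(0) = -486.

f: a_k = 0, 6, 0, -18, 0, 486/5, 0, …
g: a_k = 0, 9, -27/2, 27, -243/4, 729/5, -729/2, …
f·g: L₀ = L_f ⊗_s L_g, ord ≤ 2·2.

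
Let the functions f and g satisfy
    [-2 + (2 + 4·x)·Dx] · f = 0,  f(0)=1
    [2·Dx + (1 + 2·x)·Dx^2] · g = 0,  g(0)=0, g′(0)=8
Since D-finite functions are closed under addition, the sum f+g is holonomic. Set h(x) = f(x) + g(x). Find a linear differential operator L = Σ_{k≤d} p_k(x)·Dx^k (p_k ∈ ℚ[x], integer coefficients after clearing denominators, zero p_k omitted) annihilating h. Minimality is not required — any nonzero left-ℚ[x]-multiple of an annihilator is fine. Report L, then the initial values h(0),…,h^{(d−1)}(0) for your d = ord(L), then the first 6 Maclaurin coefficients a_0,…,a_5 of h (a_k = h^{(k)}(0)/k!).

f: a_k = 1, 1, -1/2, 1/2, -5/8, 7/8, …
g: a_k = 0, 8, -8, 32/3, -16, 128/5, …
f+g: L₀ = lclm(L_f,L_g), ord ≤ 1+2.
L = 2·Dx + (5 + 10·x)·Dx^2 + (1 + 4·x + 4·x^2)·Dx^3  (order 3).
h: a_k = 1, 9, -17/2, 67/6, -133/8, 1059/40, …
ICs: h(0) = 1, h′(0) = 9, h′′(0) = -17.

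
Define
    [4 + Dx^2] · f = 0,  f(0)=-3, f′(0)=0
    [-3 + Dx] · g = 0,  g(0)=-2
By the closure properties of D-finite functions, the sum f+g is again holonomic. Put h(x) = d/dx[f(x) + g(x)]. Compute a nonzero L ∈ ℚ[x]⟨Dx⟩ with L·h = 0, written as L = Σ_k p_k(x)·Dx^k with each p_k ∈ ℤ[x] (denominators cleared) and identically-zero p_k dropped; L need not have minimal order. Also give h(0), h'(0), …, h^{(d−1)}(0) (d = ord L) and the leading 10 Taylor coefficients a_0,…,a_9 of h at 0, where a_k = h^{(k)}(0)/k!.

f: a_k = -3, 0, 6, 0, -2, 0, 4/15, 0, -2/105, 0, …
g: a_k = -2, -6, -9, -9, -27/4, -81/20, -81/40, -243/280, -729/2240, -243/2240, …
L₀ := lclm(L_f,L_g); ord L₀ ≤ 2+1.
Derive L from L₀ (diff closure).
L = 12 - 4·Dx + 3·Dx^2 - Dx^3  (order 3).
h: a_k = -6, -6, -27, -35, -81/4, -211/20, -243/40, -463/168, -2187/2240, -19171/60480, …
ICs: h(0) = -6, h′(0) = -6, h′′(0) = -54.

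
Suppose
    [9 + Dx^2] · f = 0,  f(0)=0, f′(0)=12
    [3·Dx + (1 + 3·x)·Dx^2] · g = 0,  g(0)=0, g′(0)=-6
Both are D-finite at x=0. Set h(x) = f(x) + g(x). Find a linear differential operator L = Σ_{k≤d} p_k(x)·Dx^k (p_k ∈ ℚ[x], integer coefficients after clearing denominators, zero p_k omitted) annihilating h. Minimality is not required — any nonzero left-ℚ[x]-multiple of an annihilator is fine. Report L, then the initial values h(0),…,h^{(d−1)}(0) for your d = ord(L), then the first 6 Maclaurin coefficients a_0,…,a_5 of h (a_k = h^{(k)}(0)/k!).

f: a_k = 0, 12, 0, -18, 0, 81/10, …
g: a_k = 0, -6, 9, -18, 81/2, -486/5, …
Weyl lclm of L_f,L_g ⇒ L₀ (ord ≤ 4).
L = (63 + 54·x + 81·x^2)·Dx + (9 + 45·x + 81·x^2 + 81·x^3)·Dx^2 + (7 + 6·x + 9·x^2)·Dx^3 + (1 + 5·x + 9·x^2 + 9·x^3)·Dx^4  (order 4).
h: a_k = 0, 6, 9, -36, 81/2, -891/10, …
ICs: h(0) = 0, h′(0) = 6, h′′(0) = 18, h′′′(0) = -216.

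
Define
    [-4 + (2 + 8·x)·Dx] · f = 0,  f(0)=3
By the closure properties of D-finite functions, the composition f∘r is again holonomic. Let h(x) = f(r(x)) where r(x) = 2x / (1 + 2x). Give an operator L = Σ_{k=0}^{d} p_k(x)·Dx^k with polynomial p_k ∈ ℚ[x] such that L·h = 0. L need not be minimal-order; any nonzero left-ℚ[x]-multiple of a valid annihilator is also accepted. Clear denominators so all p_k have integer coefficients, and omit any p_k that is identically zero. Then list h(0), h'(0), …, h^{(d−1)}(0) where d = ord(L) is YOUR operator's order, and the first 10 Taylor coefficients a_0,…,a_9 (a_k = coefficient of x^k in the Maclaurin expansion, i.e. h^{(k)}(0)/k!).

f: a_k = 3, 6, -6, 12, -30, 84, -252, 792, -2574, 8580, …
Change of var in L_f (x↦r) gives L₀.
L = -4 + (1 + 12·x + 20·x^2)·Dx  (order 1).
h: a_k = 3, 12, -48, 240, -1440, 9792, -72192, 561408, -4531200, 37585920, …
ICs: h(0) = 3.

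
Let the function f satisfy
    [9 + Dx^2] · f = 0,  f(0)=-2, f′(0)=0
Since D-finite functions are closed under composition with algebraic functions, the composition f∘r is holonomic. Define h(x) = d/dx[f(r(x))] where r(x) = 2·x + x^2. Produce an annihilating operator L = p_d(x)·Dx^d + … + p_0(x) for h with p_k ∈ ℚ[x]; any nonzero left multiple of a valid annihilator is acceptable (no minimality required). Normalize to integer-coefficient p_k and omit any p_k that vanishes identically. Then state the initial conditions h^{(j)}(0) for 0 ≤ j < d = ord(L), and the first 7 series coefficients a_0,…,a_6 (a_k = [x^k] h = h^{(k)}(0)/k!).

f: a_k = -2, 0, 9, 0, -27/4, 0, 81/40, …
Change of var in L_f (x↦r) gives L₀.
h=h₀': d/dx-closure on L₀ ⇒ L.
L = (39 + 144·x + 216·x^2 + 144·x^3 + 36·x^4) + (-3 - 3·x)·Dx + (1 + 2·x + x^2)·Dx^2  (order 2).
h: a_k = 0, 72, 108, -396, -1080, -972/5, 11718/5, …
ICs: h(0) = 0, h′(0) = 72.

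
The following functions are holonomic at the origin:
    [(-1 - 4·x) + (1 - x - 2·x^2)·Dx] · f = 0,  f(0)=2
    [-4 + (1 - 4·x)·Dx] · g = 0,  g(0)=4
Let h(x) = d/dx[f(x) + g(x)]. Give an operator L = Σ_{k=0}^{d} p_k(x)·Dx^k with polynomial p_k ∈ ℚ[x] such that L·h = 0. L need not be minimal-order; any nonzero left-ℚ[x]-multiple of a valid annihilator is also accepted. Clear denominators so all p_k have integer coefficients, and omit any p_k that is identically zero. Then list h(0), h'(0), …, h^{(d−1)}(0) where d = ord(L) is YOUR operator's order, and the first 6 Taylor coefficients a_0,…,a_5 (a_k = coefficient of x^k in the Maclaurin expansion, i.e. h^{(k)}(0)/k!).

L = (168 + 192·x + 1728·x^2 - 768·x^3 + 768·x^4) + (-33 - 144·x + 264·x^2 + 1056·x^3 - 576·x^4 + 768·x^5)·Dx + (1 + 13·x - 100·x^2 + 120·x^3 + 40·x^4 - 64·x^5 + 128·x^6)·Dx^2  (order 2).
h: a_k = 18, 140, 798, 4184, 20690, 98820, …
ICs: h(0) = 18, h′(0) = 140.

f: a_k = 2, 2, 6, 10, 22, 42, …
g: a_k = 4, 16, 64, 256, 1024, 4096, …
Weyl lclm of L_f,L_g ⇒ L₀ (ord ≤ 2).
Differentiate: ansatz ord ≤ ord L₀ ⇒ L.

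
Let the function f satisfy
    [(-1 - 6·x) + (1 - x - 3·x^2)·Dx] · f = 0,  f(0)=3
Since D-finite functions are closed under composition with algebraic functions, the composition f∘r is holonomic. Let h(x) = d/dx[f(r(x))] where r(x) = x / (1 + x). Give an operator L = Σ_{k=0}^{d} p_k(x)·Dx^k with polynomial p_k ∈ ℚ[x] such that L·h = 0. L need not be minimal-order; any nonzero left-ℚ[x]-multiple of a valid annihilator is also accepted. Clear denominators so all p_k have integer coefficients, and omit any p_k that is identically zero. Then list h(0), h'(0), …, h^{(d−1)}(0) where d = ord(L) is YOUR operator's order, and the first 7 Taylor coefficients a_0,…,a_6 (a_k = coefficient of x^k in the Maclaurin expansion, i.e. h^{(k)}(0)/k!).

f: a_k = 3, 3, 12, 21, 57, 120, 291, …
L₀ from L_f via x↦r, Dx↦r'^{-1}Dx.
Derive L from L₀ (diff closure).
L = (6 + 18·x + 72·x^2 + 42·x^3) + (-1 - 9·x - 12·x^2 + 17·x^3 + 21·x^4)·Dx  (order 1).
h: a_k = 3, 18, 0, 108, -135, 648, -1323, …
ICs: h(0) = 3.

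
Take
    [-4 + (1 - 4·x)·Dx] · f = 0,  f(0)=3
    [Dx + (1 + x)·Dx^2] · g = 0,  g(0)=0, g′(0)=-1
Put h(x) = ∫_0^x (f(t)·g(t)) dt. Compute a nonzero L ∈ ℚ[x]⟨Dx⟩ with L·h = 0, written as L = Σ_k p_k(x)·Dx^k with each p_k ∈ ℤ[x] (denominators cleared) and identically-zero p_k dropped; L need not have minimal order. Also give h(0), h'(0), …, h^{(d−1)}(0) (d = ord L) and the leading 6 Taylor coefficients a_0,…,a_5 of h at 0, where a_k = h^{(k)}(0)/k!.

L = 4·Dx + (7 + 12·x)·Dx^2 + (-1 + 3·x + 4·x^2)·Dx^3  (order 3).
h: a_k = 0, 0, -3/2, -7/2, -43/4, -137/4, …
ICs: h(0) = 0, h′(0) = 0, h′′(0) = -3.

f: a_k = 3, 12, 48, 192, 768, 3072, …
g: a_k = 0, -1, 1/2, -1/3, 1/4, -1/5, …
Sym-product of L_f,L_g gives L₀ (≤ ord 2).
∫: right-multiply L₀ by Dx.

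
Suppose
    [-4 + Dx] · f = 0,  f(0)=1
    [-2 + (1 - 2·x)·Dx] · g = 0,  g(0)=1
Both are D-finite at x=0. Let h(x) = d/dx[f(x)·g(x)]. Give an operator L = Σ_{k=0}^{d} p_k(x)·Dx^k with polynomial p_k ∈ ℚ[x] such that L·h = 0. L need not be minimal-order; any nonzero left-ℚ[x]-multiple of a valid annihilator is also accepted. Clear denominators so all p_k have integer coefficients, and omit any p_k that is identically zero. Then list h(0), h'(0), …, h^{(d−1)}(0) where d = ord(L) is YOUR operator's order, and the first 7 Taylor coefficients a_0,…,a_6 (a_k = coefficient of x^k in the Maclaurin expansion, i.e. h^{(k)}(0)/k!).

L = (20 - 48·x + 32·x^2) + (-3 + 10·x - 8·x^2)·Dx  (order 1).
h: a_k = 6, 40, 152, 448, 3488/3, 42368/15, 19840/3, …
ICs: h(0) = 6.

f: a_k = 1, 4, 8, 32/3, 32/3, 128/15, 256/45, …
g: a_k = 1, 2, 4, 8, 16, 32, 64, …
h₀=f·g: eliminate ⇒ L₀, order ≤ 1·1.
Differentiate: ansatz ord ≤ ord L₀ ⇒ L.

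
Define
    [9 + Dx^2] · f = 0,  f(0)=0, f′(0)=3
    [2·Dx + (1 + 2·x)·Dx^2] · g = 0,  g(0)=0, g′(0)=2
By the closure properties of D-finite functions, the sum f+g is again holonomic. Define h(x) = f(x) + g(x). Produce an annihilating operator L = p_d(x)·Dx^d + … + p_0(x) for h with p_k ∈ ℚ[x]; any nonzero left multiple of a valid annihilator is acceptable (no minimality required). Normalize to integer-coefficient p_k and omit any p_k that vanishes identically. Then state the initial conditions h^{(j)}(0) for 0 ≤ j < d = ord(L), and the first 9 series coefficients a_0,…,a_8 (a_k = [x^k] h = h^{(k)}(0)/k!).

L = (594 + 648·x + 648·x^2)·Dx + (153 + 630·x + 972·x^2 + 648·x^3)·Dx^2 + (66 + 72·x + 72·x^2)·Dx^3 + (17 + 70·x + 108·x^2 + 72·x^3)·Dx^4  (order 4).
h: a_k = 0, 5, -2, -11/6, -4, 337/40, -32/3, 9997/560, -32, …
ICs: h(0) = 0, h′(0) = 5, h′′(0) = -4, h′′′(0) = -11.

f: a_k = 0, 3, 0, -9/2, 0, 81/40, 0, -243/560, 0, …
g: a_k = 0, 2, -2, 8/3, -4, 32/5, -32/3, 128/7, -32, …
f+g: L₀ = lclm(L_f,L_g), ord ≤ 2+2.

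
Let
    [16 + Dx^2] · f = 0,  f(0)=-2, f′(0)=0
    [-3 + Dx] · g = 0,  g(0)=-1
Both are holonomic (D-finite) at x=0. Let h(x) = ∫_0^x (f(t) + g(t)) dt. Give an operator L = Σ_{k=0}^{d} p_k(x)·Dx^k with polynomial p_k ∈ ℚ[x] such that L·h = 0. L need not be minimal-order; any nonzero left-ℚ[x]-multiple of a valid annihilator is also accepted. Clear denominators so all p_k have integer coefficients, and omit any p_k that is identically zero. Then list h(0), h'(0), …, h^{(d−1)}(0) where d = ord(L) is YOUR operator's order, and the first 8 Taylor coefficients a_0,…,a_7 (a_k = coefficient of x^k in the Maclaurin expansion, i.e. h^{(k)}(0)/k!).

f: a_k = -2, 0, 16, 0, -64/3, 0, 512/45, 0, …
g: a_k = -1, -3, -9/2, -9/2, -27/8, -81/40, -81/80, -243/560, …
f+g: L₀ = lclm(L_f,L_g), ord ≤ 2+1.
h=∫h₀ ⇒ L = L₀·Dx.
L = -48·Dx + 16·Dx^2 - 3·Dx^3 + Dx^4  (order 4).
h: a_k = 0, -3, -3/2, 23/6, -9/8, -593/120, -27/80, 7463/5040, …
ICs: h(0) = 0, h′(0) = -3, h′′(0) = -3, h′′′(0) = 23.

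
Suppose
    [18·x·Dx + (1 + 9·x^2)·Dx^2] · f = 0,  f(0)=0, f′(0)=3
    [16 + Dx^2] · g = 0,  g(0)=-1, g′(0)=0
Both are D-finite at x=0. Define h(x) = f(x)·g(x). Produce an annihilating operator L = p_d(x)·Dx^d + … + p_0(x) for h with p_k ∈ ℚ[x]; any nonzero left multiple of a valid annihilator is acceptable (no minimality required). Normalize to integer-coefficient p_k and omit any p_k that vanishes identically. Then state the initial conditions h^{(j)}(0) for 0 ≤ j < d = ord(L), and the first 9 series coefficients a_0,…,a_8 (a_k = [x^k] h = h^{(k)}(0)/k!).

L = (20800 + 494784·x^2 + 2923776·x^4 + 11943936·x^6 + 26873856·x^8) + (19584·x + 342144·x^3 + 2239488·x^5 + 6718464·x^7)·Dx + (1700 + 42732·x^2 + 318816·x^4 + 1492992·x^6 + 3359232·x^8)·Dx^2 + (1224·x + 21384·x^3 + 139968·x^5 + 419904·x^7)·Dx^3 + (25 + 738·x^2 + 8505·x^4 + 46656·x^6 + 104976·x^8)·Dx^4  (order 4).
h: a_k = 0, -3, 0, 33, 0, -763/5, 0, 85501/105, 0, …
ICs: h(0) = 0, h′(0) = -3, h′′(0) = 0, h′′′(0) = 198.

f: a_k = 0, 3, 0, -9, 0, 243/5, 0, -2187/7, 0, …
g: a_k = -1, 0, 8, 0, -32/3, 0, 256/45, 0, -512/315, …
Product ⇒ symmetric product L₀, ord ≤ 4.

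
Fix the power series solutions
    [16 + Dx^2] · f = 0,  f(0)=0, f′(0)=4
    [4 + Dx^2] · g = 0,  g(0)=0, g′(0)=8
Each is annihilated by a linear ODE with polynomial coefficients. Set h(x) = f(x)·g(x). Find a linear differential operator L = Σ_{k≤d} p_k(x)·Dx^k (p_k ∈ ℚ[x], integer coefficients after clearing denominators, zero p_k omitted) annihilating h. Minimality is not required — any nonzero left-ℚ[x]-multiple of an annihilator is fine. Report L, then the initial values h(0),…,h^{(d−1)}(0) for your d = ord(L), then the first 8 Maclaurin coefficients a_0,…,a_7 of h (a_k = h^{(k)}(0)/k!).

f: a_k = 0, 4, 0, -32/3, 0, 128/15, 0, -1024/315, …
g: a_k = 0, 8, 0, -16/3, 0, 16/15, 0, -32/315, …
L₀ := L_f ⊗_s L_g (sym. prod.), ord ≤ 4.
L = 144 + 40·Dx^2 + Dx^4  (order 4).
h: a_k = 0, 0, 32, 0, -320/3, 0, 5824/45, 0, …
ICs: h(0) = 0, h′(0) = 0, h′′(0) = 64, h′′′(0) = 0.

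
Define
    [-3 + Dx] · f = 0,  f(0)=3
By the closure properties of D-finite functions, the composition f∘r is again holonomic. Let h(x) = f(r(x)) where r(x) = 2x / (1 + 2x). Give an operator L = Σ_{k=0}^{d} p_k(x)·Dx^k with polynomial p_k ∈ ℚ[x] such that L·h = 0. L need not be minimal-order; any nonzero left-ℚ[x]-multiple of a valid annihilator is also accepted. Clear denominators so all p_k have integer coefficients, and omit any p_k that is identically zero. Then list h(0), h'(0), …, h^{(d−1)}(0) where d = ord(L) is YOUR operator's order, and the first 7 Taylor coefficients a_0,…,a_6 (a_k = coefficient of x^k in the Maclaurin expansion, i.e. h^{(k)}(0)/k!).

f: a_k = 3, 9, 27/2, 27/2, 81/8, 243/40, 243/80, …
h₀=f(r): pull back L_f along r ⇒ L₀.
L = -6 + (1 + 4·x + 4·x^2)·Dx  (order 1).
h: a_k = 3, 18, 18, -36, 18, 252/5, -828/5, …
ICs: h(0) = 3.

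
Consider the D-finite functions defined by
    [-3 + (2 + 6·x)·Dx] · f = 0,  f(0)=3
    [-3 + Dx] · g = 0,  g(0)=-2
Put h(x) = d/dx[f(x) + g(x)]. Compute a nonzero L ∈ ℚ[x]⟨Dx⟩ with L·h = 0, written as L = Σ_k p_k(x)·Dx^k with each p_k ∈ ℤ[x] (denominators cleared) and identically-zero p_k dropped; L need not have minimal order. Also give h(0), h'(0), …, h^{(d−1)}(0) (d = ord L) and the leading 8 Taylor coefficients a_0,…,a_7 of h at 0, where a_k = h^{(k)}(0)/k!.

L = (-15 - 18·x) + (-1 - 24·x - 36·x^2)·Dx + (2 + 10·x + 12·x^2)·Dx^2  (order 2).
h: a_k = -3/2, -99/4, -189/16, -2079/32, 20331/256, -720009/2560, 7515747/10240, -295913493/143360, …
ICs: h(0) = -3/2, h′(0) = -99/4.

f: a_k = 3, 9/2, -27/8, 81/16, -1215/128, 5103/256, -45927/1024, 216513/2048, …
g: a_k = -2, -6, -9, -9, -27/4, -81/20, -81/40, -243/280, …
Sum ⇒ L₀ = lclm(L_f,L_g) in ℚ(x)⟨Dx⟩.
h₀' ⇒ L via d/dx closure of L₀.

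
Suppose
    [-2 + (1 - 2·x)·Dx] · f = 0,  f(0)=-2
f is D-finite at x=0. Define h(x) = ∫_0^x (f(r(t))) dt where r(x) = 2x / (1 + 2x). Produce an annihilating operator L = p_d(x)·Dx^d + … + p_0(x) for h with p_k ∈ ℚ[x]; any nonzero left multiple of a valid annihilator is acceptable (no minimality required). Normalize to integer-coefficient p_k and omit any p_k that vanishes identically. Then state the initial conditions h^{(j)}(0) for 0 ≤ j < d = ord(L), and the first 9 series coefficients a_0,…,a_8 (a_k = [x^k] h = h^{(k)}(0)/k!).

L = 4·Dx + (-1 + 4·x^2)·Dx^2  (order 2).
h: a_k = 0, -2, -4, -16/3, -8, -64/5, -64/3, -256/7, -64, …
ICs: h(0) = 0, h′(0) = -2.

f: a_k = -2, -4, -8, -16, -32, -64, -128, -256, -512, …
Substitute x→r, Dx→(1/r')Dx; clear ⇒ L₀.
∫: right-multiply L₀ by Dx.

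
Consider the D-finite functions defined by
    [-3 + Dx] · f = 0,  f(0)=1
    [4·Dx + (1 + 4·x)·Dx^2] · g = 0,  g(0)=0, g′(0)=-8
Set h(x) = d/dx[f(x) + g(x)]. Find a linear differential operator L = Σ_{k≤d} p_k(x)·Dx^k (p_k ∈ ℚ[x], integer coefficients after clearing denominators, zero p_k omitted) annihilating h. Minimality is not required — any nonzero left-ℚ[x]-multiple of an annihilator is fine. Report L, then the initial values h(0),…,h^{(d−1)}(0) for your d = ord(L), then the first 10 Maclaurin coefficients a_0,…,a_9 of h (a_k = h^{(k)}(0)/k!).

L = (-132 - 144·x) + (23 - 72·x - 144·x^2)·Dx + (7 + 40·x + 48·x^2)·Dx^2  (order 2).
h: a_k = -5, 41, -229/2, 1051/2, -16303/8, 327923/40, -2621197/80, 73401049/560, -2348808053/4480, 9395241689/4480, …
ICs: h(0) = -5, h′(0) = 41.

f: a_k = 1, 3, 9/2, 9/2, 27/8, 81/40, 81/80, 243/560, 729/4480, 243/4480, …
g: a_k = 0, -8, 16, -128/3, 128, -2048/5, 4096/3, -32768/7, 16384, -524288/9, …
Weyl lclm of L_f,L_g ⇒ L₀ (ord ≤ 3).
h₀' ⇒ L via d/dx closure of L₀.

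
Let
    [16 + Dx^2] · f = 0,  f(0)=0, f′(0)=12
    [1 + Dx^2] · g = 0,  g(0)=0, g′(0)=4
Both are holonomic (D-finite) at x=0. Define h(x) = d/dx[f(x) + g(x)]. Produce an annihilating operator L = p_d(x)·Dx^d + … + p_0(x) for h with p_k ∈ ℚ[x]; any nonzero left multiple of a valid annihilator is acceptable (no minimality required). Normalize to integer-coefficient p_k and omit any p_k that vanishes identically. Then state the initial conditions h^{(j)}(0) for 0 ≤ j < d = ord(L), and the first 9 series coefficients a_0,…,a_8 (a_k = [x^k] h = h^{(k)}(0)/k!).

f: a_k = 0, 12, 0, -32, 0, 128/5, 0, -1024/105, 0, …
g: a_k = 0, 4, 0, -2/3, 0, 1/30, 0, -1/1260, 0, …
L₀ := lclm(L_f,L_g); ord L₀ ≤ 2+2.
h₀' ⇒ L via d/dx closure of L₀.
L = 16 + 17·Dx^2 + Dx^4  (order 4).
h: a_k = 16, 0, -98, 0, 769/6, 0, -12289/180, 0, 28087/1440, …
ICs: h(0) = 16, h′(0) = 0, h′′(0) = -196, h′′′(0) = 0.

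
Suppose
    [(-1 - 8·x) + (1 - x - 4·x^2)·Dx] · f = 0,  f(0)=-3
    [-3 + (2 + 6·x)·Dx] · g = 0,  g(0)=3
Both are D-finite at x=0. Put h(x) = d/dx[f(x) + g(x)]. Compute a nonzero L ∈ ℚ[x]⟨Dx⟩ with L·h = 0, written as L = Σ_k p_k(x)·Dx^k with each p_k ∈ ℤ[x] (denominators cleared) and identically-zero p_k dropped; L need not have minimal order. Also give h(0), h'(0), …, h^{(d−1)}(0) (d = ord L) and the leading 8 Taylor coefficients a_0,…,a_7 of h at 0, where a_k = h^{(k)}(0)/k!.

f: a_k = -3, -3, -15, -27, -87, -195, -543, -1323, …
g: a_k = 3, 9/2, -27/8, 81/16, -1215/128, 5103/256, -45927/1024, 216513/2048, …
L₀ := lclm(L_f,L_g); ord L₀ ≤ 1+1.
Derive L from L₀ (diff closure).
L = (-594 - 4230·x - 12960·x^2 - 14400·x^3 - 17280·x^4) + (-189 - 3054·x - 16389·x^2 - 38544·x^3 - 55440·x^4 - 51840·x^5)·Dx + (46 + 350·x + 794·x^2 - 198·x^3 - 5376·x^4 - 13920·x^5 - 11520·x^6)·Dx^2  (order 2).
h: a_k = 3/2, -147/4, -1053/16, -12351/32, -224085/256, -1805877/512, -17450937/2048, -122968167/4096, …
ICs: h(0) = 3/2, h′(0) = -147/4.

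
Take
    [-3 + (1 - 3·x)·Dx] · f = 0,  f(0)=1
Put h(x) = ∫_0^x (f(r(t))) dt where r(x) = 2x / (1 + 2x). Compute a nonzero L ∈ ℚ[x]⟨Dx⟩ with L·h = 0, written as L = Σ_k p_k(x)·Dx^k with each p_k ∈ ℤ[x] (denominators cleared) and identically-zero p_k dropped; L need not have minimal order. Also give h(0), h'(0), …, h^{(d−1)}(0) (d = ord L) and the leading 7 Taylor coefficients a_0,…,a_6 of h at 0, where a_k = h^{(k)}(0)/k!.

L = 6·Dx + (-1 + 2·x + 8·x^2)·Dx^2  (order 2).
h: a_k = 0, 1, 3, 8, 24, 384/5, 256, …
ICs: h(0) = 0, h′(0) = 1.

f: a_k = 1, 3, 9, 27, 81, 243, 729, …
Change of var in L_f (x↦r) gives L₀.
∫: right-multiply L₀ by Dx.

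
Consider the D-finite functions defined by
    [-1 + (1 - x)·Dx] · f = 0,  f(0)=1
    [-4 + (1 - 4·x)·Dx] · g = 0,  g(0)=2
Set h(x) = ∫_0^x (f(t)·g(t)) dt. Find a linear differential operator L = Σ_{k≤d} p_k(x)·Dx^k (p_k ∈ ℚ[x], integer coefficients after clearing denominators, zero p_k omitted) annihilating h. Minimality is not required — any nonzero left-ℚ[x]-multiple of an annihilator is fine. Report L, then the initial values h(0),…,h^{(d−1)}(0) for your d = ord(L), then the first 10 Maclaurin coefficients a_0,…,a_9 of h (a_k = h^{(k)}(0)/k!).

f: a_k = 1, 1, 1, 1, 1, 1, 1, 1, 1, 1, …
g: a_k = 2, 8, 32, 128, 512, 2048, 8192, 32768, 131072, 524288, …
f·g: L₀ = L_f ⊗_s L_g, ord ≤ 1·1.
h=∫h₀ ⇒ L = L₀·Dx.
L = (-5 + 8·x)·Dx + (1 - 5·x + 4·x^2)·Dx^2  (order 2).
h: a_k = 0, 2, 5, 14, 85/2, 682/5, 455, 10922/7, 21845/4, 19418, …
ICs: h(0) = 0, h′(0) = 2.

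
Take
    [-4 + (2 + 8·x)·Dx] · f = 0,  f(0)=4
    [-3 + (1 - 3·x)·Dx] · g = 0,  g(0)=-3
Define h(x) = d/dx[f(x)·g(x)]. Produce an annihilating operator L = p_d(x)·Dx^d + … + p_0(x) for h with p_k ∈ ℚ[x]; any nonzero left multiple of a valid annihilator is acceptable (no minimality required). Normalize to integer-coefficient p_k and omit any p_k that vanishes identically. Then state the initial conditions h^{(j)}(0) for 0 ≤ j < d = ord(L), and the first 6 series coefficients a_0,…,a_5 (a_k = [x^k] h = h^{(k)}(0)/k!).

f: a_k = 4, 8, -8, 16, -40, 112, …
g: a_k = -3, -9, -27, -81, -243, -729, …
f·g: L₀ = L_f ⊗_s L_g, ord ≤ 1·1.
Differentiate: ansatz ord ≤ ord L₀ ⇒ L.
L = (26 + 180·x + 108·x^2) + (-5 - 11·x + 54·x^2 + 72·x^3)·Dx  (order 1).
h: a_k = -60, -312, -1548, -5712, -23100, -77112, …
ICs: h(0) = -60.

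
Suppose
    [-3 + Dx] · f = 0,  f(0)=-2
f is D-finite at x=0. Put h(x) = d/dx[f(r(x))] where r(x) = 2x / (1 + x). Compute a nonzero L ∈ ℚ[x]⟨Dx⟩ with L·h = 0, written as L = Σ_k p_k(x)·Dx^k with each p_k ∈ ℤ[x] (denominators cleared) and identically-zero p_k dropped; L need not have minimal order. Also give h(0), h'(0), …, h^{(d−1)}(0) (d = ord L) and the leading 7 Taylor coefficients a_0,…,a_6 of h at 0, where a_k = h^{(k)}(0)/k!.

f: a_k = -2, -6, -9, -9, -27/4, -81/20, -81/40, …
Change of var in L_f (x↦r) gives L₀.
Differentiate: ansatz ord ≤ ord L₀ ⇒ L.
L = (4 - 2·x) + (-1 - 2·x - x^2)·Dx  (order 1).
h: a_k = -12, -48, -36, 48, 12, -288/5, 228/5, …
ICs: h(0) = -12.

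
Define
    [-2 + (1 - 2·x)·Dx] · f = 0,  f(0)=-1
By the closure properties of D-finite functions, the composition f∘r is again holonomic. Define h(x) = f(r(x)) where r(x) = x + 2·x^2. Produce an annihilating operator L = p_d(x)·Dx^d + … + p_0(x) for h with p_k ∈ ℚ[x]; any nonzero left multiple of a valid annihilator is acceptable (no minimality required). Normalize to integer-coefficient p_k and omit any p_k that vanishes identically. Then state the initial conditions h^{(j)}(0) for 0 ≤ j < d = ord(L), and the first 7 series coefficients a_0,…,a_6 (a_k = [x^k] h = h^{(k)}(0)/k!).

L = (2 + 8·x) + (-1 + 2·x + 4·x^2)·Dx  (order 1).
h: a_k = -1, -2, -8, -24, -80, -256, -832, …
ICs: h(0) = -1.

f: a_k = -1, -2, -4, -8, -16, -32, -64, …
h₀=f(r): pull back L_f along r ⇒ L₀.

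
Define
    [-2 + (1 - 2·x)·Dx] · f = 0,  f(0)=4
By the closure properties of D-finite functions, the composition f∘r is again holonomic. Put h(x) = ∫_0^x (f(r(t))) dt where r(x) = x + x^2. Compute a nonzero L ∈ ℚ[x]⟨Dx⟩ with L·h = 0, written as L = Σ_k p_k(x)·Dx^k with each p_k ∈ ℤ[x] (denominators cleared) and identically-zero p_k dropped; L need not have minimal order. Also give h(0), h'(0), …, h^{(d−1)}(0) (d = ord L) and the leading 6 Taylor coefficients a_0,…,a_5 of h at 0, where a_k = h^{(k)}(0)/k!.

f: a_k = 4, 8, 16, 32, 64, 128, …
L₀ from L_f via x↦r, Dx↦r'^{-1}Dx.
h=∫h₀ ⇒ L = L₀·Dx.
L = (2 + 4·x)·Dx + (-1 + 2·x + 2·x^2)·Dx^2  (order 2).
h: a_k = 0, 4, 4, 8, 16, 176/5, …
ICs: h(0) = 0, h′(0) = 4.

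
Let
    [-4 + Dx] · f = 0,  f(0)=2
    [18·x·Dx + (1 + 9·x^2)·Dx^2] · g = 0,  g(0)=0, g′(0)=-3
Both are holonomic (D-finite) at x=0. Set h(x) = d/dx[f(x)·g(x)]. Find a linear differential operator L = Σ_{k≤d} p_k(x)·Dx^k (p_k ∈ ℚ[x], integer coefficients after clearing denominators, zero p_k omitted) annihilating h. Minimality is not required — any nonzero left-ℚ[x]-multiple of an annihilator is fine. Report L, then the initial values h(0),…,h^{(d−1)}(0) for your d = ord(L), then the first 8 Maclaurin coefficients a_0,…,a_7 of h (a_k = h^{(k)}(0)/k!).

L = (-4 - 288·x + 1548·x^2 - 2592·x^3 + 2592·x^4) + (-7 + 108·x - 531·x^2 + 972·x^3 - 1296·x^4)·Dx + (2 - 9·x + 36·x^2 - 81·x^3 + 162·x^4)·Dx^2  (order 2).
h: a_k = -6, -48, -90, 32, -86, -1488, 538/15, 1341248/105, …
ICs: h(0) = -6, h′(0) = -48.

f: a_k = 2, 8, 16, 64/3, 64/3, 256/15, 512/45, 2048/315, …
g: a_k = 0, -3, 0, 9, 0, -243/5, 0, 2187/7, …
f·g: L₀ = L_f ⊗_s L_g, ord ≤ 1·2.
h₀' ⇒ L via d/dx closure of L₀.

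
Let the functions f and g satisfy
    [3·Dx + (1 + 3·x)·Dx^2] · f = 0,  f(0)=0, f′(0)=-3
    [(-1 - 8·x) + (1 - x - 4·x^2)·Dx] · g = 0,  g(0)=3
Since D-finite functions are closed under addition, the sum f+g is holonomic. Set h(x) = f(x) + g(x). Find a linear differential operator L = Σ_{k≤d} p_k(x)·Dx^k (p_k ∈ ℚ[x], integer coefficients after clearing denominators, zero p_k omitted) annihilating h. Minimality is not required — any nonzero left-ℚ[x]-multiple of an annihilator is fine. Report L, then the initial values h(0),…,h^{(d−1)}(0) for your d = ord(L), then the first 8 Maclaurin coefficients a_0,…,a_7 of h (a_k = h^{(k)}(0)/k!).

f: a_k = 0, -3, 9/2, -9, 81/4, -243/5, 243/2, -2187/7, …
g: a_k = 3, 3, 15, 27, 87, 195, 543, 1323, …
L₀ := lclm(L_f,L_g); ord L₀ ≤ 2+1.
L = (-342 - 2178·x - 6624·x^2 - 6336·x^3 - 6912·x^4)·Dx + (-36 - 696·x - 4356·x^2 - 10176·x^3 - 12960·x^4 - 11520·x^5)·Dx^2 + (13 + 101·x + 191·x^2 - 225·x^3 - 1440·x^4 - 2928·x^5 - 2304·x^6)·Dx^3  (order 3).
h: a_k = 3, 0, 39/2, 18, 429/4, 732/5, 1329/2, 7074/7, …
ICs: h(0) = 3, h′(0) = 0, h′′(0) = 39.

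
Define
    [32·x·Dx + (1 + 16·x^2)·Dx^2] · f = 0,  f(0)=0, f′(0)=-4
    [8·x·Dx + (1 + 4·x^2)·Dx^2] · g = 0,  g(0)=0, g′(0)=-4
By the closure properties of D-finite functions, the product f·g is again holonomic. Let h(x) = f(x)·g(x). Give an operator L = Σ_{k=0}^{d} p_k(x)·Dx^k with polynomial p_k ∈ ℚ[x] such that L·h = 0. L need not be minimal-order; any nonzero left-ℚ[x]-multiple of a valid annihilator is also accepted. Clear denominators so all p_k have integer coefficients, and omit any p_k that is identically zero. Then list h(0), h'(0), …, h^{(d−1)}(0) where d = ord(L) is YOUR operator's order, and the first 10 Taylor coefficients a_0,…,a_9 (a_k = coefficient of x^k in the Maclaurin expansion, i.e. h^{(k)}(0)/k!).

L = (-1536·x - 51200·x^3 - 262144·x^5 + 655360·x^7 + 6291456·x^9)·Dx + (-80 - 6592·x^2 - 92160·x^4 - 229376·x^6 + 2293760·x^8 + 9437184·x^10)·Dx^2 + (-160·x - 4480·x^3 - 30720·x^5 + 69632·x^7 + 1310720·x^9 + 3145728·x^11)·Dx^3 + (-1 - 40·x^2 - 464·x^4 + 29696·x^8 + 163840·x^10 + 262144·x^12)·Dx^4  (order 4).
h: a_k = 0, 0, 16, 0, -320/3, 0, 44288/45, 0, -228352/21, 0, …
ICs: h(0) = 0, h′(0) = 0, h′′(0) = 32, h′′′(0) = 0.

f: a_k = 0, -4, 0, 64/3, 0, -1024/5, 0, 16384/7, 0, -262144/9, …
g: a_k = 0, -4, 0, 16/3, 0, -64/5, 0, 256/7, 0, -1024/9, …
L₀ := L_f ⊗_s L_g (sym. prod.), ord ≤ 4.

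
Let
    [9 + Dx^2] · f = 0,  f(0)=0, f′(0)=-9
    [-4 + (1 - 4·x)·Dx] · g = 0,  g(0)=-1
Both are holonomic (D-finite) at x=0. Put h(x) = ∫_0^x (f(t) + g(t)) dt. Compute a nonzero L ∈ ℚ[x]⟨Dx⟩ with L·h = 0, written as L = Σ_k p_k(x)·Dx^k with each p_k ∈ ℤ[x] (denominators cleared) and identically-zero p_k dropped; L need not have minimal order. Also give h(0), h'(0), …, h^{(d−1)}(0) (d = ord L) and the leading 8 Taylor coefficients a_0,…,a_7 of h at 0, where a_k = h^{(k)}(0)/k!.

L = (-3780 + 2592·x - 5184·x^2)·Dx + (369 - 2124·x + 3888·x^2 - 5184·x^3)·Dx^2 + (-420 + 288·x - 576·x^2)·Dx^3 + (41 - 236·x + 432·x^2 - 576·x^3)·Dx^4  (order 4).
h: a_k = 0, -1, -13/2, -16/3, -101/8, -256/5, -41203/240, -4096/7, …
ICs: h(0) = 0, h′(0) = -1, h′′(0) = -13, h′′′(0) = -32.

f: a_k = 0, -9, 0, 27/2, 0, -243/40, 0, 729/560, …
g: a_k = -1, -4, -16, -64, -256, -1024, -4096, -16384, …
Weyl lclm of L_f,L_g ⇒ L₀ (ord ≤ 3).
∫: right-multiply L₀ by Dx.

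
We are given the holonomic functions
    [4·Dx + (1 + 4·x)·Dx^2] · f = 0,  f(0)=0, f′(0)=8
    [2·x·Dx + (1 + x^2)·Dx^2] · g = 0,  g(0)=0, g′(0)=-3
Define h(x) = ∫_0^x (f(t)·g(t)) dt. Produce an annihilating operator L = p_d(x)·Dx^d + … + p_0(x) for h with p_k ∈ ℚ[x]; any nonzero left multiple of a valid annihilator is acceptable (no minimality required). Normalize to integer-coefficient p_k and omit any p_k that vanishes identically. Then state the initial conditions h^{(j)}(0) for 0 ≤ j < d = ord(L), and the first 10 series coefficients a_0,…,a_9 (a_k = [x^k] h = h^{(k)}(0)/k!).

L = (144 + 896·x + 560·x^2 + 2304·x^3 + 1920·x^4 + 3328·x^5 + 256·x^7)·Dx^2 + (132 + 304·x + 2252·x^2 + 4144·x^3 + 8896·x^4 + 5952·x^5 + 8960·x^6 + 192·x^7 + 896·x^8)·Dx^3 + (72 + 376·x + 912·x^2 + 2808·x^3 + 3720·x^4 + 6288·x^5 + 3072·x^6 + 4368·x^7 + 192·x^8 + 512·x^9)·Dx^4 + (5 + 48·x + 178·x^2 + 416·x^3 + 729·x^4 + 720·x^5 + 1008·x^6 + 384·x^7 + 516·x^8 + 32·x^9 + 64·x^10)·Dx^5  (order 5).
h: a_k = 0, 0, 0, -8, 12, -24, 184/3, -2552/15, 2486/5, -4552/3, …
ICs: h(0) = 0, h′(0) = 0, h′′(0) = 0, h′′′(0) = -48, h′′′′(0) = 288.

f: a_k = 0, 8, -16, 128/3, -128, 2048/5, -4096/3, 32768/7, -16384, 524288/9, …
g: a_k = 0, -3, 0, 1, 0, -3/5, 0, 3/7, 0, -1/3, …
Product ⇒ symmetric product L₀, ord ≤ 4.
∫: right-multiply L₀ by Dx.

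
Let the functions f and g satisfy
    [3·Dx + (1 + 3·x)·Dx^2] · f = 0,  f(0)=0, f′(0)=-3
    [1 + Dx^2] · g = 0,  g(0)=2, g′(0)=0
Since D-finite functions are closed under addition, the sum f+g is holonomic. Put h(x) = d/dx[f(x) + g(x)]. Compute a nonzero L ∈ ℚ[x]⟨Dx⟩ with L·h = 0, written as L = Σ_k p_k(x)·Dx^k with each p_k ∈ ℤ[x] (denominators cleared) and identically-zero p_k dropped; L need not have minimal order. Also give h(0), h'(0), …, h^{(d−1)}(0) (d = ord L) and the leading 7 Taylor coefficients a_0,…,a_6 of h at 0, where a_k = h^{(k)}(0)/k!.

L = (165 + 18·x + 27·x^2) + (19 + 63·x + 27·x^2 + 27·x^3)·Dx + (165 + 18·x + 27·x^2)·Dx^2 + (19 + 63·x + 27·x^2 + 27·x^3)·Dx^3  (order 3).
h: a_k = -3, 7, -27, 244/3, -243, 43739/60, -2187, …
ICs: h(0) = -3, h′(0) = 7, h′′(0) = -54.

f: a_k = 0, -3, 9/2, -9, 81/4, -243/5, 243/2, …
g: a_k = 2, 0, -1, 0, 1/12, 0, -1/360, …
Sum ⇒ L₀ = lclm(L_f,L_g) in ℚ(x)⟨Dx⟩.
Differentiate: ansatz ord ≤ ord L₀ ⇒ L.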